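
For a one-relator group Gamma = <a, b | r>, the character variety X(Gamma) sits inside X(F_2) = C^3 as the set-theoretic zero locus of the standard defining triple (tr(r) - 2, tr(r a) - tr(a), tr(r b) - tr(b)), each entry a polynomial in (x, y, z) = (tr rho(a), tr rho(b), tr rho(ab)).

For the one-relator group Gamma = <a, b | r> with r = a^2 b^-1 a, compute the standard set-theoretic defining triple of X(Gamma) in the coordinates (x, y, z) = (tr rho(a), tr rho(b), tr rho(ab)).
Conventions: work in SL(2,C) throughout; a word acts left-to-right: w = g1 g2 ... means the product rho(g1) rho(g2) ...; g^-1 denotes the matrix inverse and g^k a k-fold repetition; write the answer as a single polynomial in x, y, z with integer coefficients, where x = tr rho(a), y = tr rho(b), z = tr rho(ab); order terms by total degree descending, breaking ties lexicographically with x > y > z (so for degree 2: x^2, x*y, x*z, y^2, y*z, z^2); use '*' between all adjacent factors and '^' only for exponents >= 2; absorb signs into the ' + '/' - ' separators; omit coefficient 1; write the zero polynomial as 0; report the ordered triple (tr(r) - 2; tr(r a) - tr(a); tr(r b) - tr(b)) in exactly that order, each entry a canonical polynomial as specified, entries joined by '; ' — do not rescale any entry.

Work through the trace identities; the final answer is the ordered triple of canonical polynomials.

tr(a^2) = tr(a)*tr(a) - tr(1) = x^2 - 2
next, tr(a^3) = tr(a)*tr(a^2) - tr(a) = x^3 - 3*x
next, tr(a b a) = tr(a)*tr(b a) - tr(b) = x*z - y
tr(a^3 b) = tr(a)*tr(a b a) - tr(a b) = x^2*z - x*y - z
tr(a^2 b^-1 a) = tr(a^3)*tr(b) - tr(a^3 b) = x^3*y - x^2*z - 2*x*y + z
and tr(a^4) = tr(a)*tr(a^3) - tr(a^2)  (reduce the a square) = x^4 - 4*x^2 + 2
and tr(a^4 b) = tr(a)*tr(a b a^2) - tr(a b a)  (reduce the a square) = x^3*z - x^2*y - 2*x*z + y
next, tr(a^2 b^-1 a^2) = tr(a^4)*tr(b) - tr(a^4 b)  (eliminate b^-1) = x^4*y - x^3*z - 3*x^2*y + 2*x*z + y
tr(b a b a) = tr(a b)*tr(a b) - tr(1)  (split on a) = z^2 - 2
next, tr(b a b) = tr(b)*tr(a b) - tr(a)  (reduce the b square) = y*z - x
next, tr(a b a^2 b) = tr(a)*tr(b a b a) - tr(b a b)  (reduce the a square) = x*z^2 - y*z - x
tr(a^2 b^-1 a b) = tr(a b a^2)*tr(b) - tr(a b a^2 b)  (eliminate b^-1) = x^2*y*z - x*y^2 - x*z^2 + x
assemble the triple (tr(r) - 2; tr(r a) - x; tr(r b) - y)

x^3*y - x^2*z - 2*x*y + z - 2; x^4*y - x^3*z - 3*x^2*y + 2*x*z - x + y; x^2*y*z - x*y^2 - x*z^2 + x - y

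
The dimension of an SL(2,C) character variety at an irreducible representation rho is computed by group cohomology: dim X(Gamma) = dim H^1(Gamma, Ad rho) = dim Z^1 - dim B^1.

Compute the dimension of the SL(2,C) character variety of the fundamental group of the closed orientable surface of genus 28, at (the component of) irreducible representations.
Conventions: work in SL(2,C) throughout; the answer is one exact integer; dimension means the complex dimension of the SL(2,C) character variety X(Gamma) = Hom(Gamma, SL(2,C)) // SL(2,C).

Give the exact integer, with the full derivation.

162

Gamma = pi_1(Sigma_28) = < a_1, b_1, ..., a_28, b_28 | prod [a_i, b_i] > has 2g = 56 generators and 1 relator.
Unconstrained cocycle data is one sl_2 vector per generator (168 dimensions), cut by the relator condition d_2(z) = 0.
At an irreducible rho, H^2 = coker(d_2) vanishes (Poincare duality: H^2 is dual to H^0 = invariants = 0), so d_2 is surjective onto sl_2 and dim Z^1 = 168 - 3 = 165.
As always at irreducible rho, dim B^1 = 3.
dim H^1 = 165 - 3 = 162 = dim X.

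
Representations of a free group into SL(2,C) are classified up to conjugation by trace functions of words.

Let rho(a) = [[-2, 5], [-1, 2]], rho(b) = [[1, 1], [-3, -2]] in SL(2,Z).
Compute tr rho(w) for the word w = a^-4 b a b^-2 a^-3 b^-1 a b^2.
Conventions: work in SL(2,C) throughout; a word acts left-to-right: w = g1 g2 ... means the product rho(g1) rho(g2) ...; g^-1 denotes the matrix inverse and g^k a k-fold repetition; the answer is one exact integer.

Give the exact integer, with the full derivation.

0

rho(a^-1) = [[2, -5], [1, -2]]
... * rho(a^-1) = [[2, -5], [1, -2]]  ->  [[-1, 0], [0, -1]]
... * rho(a^-1) = [[2, -5], [1, -2]]  ->  [[-2, 5], [-1, 2]]
... * rho(a^-1) = [[2, -5], [1, -2]]  ->  [[1, 0], [0, 1]]
... * rho(b) = [[1, 1], [-3, -2]]  ->  [[1, 1], [-3, -2]]
... * rho(a) = [[-2, 5], [-1, 2]]  ->  [[-3, 7], [8, -19]]
... * rho(b^-1) = [[-2, -1], [3, 1]]  ->  [[27, 10], [-73, -27]]
... * rho(b^-1) = [[-2, -1], [3, 1]]  ->  [[-24, -17], [65, 46]]
... * rho(a^-1) = [[2, -5], [1, -2]]  ->  [[-65, 154], [176, -417]]
... * rho(a^-1) = [[2, -5], [1, -2]]  ->  [[24, 17], [-65, -46]]
... * rho(a^-1) = [[2, -5], [1, -2]]  ->  [[65, -154], [-176, 417]]
... * rho(b^-1) = [[-2, -1], [3, 1]]  ->  [[-592, -219], [1603, 593]]
... * rho(a) = [[-2, 5], [-1, 2]]  ->  [[1403, -3398], [-3799, 9201]]
... * rho(b) = [[1, 1], [-3, -2]]  ->  [[11597, 8199], [-31402, -22201]]
... * rho(b) = [[1, 1], [-3, -2]]  ->  [[-13000, -4801], [35201, 13000]]
tr = -13000 + 13000 = 0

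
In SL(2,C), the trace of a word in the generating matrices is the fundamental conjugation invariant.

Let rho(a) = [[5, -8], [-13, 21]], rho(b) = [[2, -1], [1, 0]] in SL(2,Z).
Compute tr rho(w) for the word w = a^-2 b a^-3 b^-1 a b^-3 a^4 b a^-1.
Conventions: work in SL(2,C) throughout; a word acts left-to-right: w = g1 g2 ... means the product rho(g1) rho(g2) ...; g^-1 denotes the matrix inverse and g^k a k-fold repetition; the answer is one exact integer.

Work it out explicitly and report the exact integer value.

rho(a^-1) = [[21, 8], [13, 5]]
... * rho(a^-1) = [[21, 8], [13, 5]]  ->  [[545, 208], [338, 129]]
... * rho(b) = [[2, -1], [1, 0]]  ->  [[1298, -545], [805, -338]]
... * rho(a^-1) = [[21, 8], [13, 5]]  ->  [[20173, 7659], [12511, 4750]]
... * rho(a^-1) = [[21, 8], [13, 5]]  ->  [[523200, 199679], [324481, 123838]]
... * rho(a^-1) = [[21, 8], [13, 5]]  ->  [[13583027, 5183995], [8423995, 3215038]]
... * rho(b^-1) = [[0, 1], [-1, 2]]  ->  [[-5183995, 23951017], [-3215038, 14854071]]
... * rho(a) = [[5, -8], [-13, 21]]  ->  [[-337283196, 544443317], [-209178113, 337655795]]
... * rho(b^-1) = [[0, 1], [-1, 2]]  ->  [[-544443317, 751603438], [-337655795, 466133477]]
... * rho(b^-1) = [[0, 1], [-1, 2]]  ->  [[-751603438, 958763559], [-466133477, 594611159]]
... * rho(b^-1) = [[0, 1], [-1, 2]]  ->  [[-958763559, 1165923680], [-594611159, 723088841]]
... * rho(a) = [[5, -8], [-13, 21]]  ->  [[-19950825635, 32154505752], [-12373210728, 19941754933]]
... * rho(a) = [[5, -8], [-13, 21]]  ->  [[-517762702951, 834851225872], [-321108867769, 517762539417]]
... * rho(a) = [[5, -8], [-13, 21]]  ->  [[-13441879451091, 21673977366920], [-8336457351266, 13441884269909]]
... * rho(a) = [[5, -8], [-13, 21]]  ->  [[-348971103025415, 562688560314048], [-216426782265147, 348971228478217]]
... * rho(b) = [[2, -1], [1, 0]]  ->  [[-135253645736782, 348971103025415], [-83882336052077, 216426782265147]]
... * rho(a^-1) = [[21, 8], [13, 5]]  ->  [[1696297778857973, 662826349232819], [1052019112353294, 411075222909119]]
tr = 1696297778857973 + 411075222909119 = 2107373001767092

2107373001767092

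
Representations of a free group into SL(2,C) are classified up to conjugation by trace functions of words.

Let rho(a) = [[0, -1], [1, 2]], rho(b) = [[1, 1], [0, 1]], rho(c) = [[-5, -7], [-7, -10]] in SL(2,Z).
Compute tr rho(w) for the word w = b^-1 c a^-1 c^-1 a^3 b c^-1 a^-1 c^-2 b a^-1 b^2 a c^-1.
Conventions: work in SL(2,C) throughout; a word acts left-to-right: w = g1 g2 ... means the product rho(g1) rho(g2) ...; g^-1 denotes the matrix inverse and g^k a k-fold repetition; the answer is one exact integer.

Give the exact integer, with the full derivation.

rho(b^-1) = [[1, -1], [0, 1]]
... * rho(c) = [[-5, -7], [-7, -10]]  ->  [[2, 3], [-7, -10]]
... * rho(a^-1) = [[2, 1], [-1, 0]]  ->  [[1, 2], [-4, -7]]
... * rho(c^-1) = [[-10, 7], [7, -5]]  ->  [[4, -3], [-9, 7]]
... * rho(a) = [[0, -1], [1, 2]]  ->  [[-3, -10], [7, 23]]
... * rho(a) = [[0, -1], [1, 2]]  ->  [[-10, -17], [23, 39]]
... * rho(a) = [[0, -1], [1, 2]]  ->  [[-17, -24], [39, 55]]
... * rho(b) = [[1, 1], [0, 1]]  ->  [[-17, -41], [39, 94]]
... * rho(c^-1) = [[-10, 7], [7, -5]]  ->  [[-117, 86], [268, -197]]
... * rho(a^-1) = [[2, 1], [-1, 0]]  ->  [[-320, -117], [733, 268]]
... * rho(c^-1) = [[-10, 7], [7, -5]]  ->  [[2381, -1655], [-5454, 3791]]
... * rho(c^-1) = [[-10, 7], [7, -5]]  ->  [[-35395, 24942], [81077, -57133]]
... * rho(b) = [[1, 1], [0, 1]]  ->  [[-35395, -10453], [81077, 23944]]
... * rho(a^-1) = [[2, 1], [-1, 0]]  ->  [[-60337, -35395], [138210, 81077]]
... * rho(b) = [[1, 1], [0, 1]]  ->  [[-60337, -95732], [138210, 219287]]
... * rho(b) = [[1, 1], [0, 1]]  ->  [[-60337, -156069], [138210, 357497]]
... * rho(a) = [[0, -1], [1, 2]]  ->  [[-156069, -251801], [357497, 576784]]
... * rho(c^-1) = [[-10, 7], [7, -5]]  ->  [[-201917, 166522], [462518, -381441]]
tr = -201917 + -381441 = -583358

-583358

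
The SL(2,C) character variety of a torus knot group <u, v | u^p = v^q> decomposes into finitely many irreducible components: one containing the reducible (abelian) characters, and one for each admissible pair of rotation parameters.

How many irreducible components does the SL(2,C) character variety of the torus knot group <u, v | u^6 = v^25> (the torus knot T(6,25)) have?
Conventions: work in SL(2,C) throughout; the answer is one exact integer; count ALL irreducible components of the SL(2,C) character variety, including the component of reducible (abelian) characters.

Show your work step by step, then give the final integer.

For T(6,25): irreducibility forces the central element u^6 = v^25 to one of +I, -I.
This locks tr(u) to 2*cos(pi*alpha/6), alpha in 1..5, and tr(v) to 2*cos(pi*beta/25), beta in 1..24, on each component of irreducible characters.
The two central values (-1)^alpha I and (-1)^beta I must be the same matrix, so alpha and beta share a parity.
Enumerate parity-matched pairs: 3*12 odd-odd plus 2*12 even-even gives 60.
Total: 60 irreducible-character components + 1 reducible (abelian) component = 61.

61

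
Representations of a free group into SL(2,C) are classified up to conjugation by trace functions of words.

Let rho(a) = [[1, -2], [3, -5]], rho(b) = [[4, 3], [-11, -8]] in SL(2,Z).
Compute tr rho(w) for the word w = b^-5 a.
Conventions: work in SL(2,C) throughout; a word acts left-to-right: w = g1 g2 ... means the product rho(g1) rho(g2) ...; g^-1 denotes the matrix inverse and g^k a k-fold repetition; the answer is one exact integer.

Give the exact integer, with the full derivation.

-12555

rho(b^-1) = [[-8, -3], [11, 4]]
... * rho(b^-1) = [[-8, -3], [11, 4]]  ->  [[31, 12], [-44, -17]]
... * rho(b^-1) = [[-8, -3], [11, 4]]  ->  [[-116, -45], [165, 64]]
... * rho(b^-1) = [[-8, -3], [11, 4]]  ->  [[433, 168], [-616, -239]]
... * rho(b^-1) = [[-8, -3], [11, 4]]  ->  [[-1616, -627], [2299, 892]]
... * rho(a) = [[1, -2], [3, -5]]  ->  [[-3497, 6367], [4975, -9058]]
tr = -3497 + -9058 = -12555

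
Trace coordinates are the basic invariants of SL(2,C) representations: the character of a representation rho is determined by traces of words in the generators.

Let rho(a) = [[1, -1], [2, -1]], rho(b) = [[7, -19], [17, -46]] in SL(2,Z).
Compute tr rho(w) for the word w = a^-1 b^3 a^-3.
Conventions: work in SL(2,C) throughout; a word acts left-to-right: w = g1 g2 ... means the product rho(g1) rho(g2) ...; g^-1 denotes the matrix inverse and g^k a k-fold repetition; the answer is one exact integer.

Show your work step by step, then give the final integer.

-59202

rho(a^-1) = [[-1, 1], [-2, 1]]
... * rho(b) = [[7, -19], [17, -46]]  ->  [[10, -27], [3, -8]]
... * rho(b) = [[7, -19], [17, -46]]  ->  [[-389, 1052], [-115, 311]]
... * rho(b) = [[7, -19], [17, -46]]  ->  [[15161, -41001], [4482, -12121]]
... * rho(a^-1) = [[-1, 1], [-2, 1]]  ->  [[66841, -25840], [19760, -7639]]
... * rho(a^-1) = [[-1, 1], [-2, 1]]  ->  [[-15161, 41001], [-4482, 12121]]
... * rho(a^-1) = [[-1, 1], [-2, 1]]  ->  [[-66841, 25840], [-19760, 7639]]
tr = -66841 + 7639 = -59202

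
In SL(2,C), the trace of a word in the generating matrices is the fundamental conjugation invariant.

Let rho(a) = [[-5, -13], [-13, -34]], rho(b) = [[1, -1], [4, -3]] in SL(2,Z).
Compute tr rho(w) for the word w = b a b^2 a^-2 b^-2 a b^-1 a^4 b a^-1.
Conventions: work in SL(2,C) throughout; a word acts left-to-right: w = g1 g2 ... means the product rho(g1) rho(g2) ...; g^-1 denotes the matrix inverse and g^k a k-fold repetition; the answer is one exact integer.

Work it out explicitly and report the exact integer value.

rho(b) = [[1, -1], [4, -3]]
... * rho(a) = [[-5, -13], [-13, -34]]  ->  [[8, 21], [19, 50]]
... * rho(b) = [[1, -1], [4, -3]]  ->  [[92, -71], [219, -169]]
... * rho(b) = [[1, -1], [4, -3]]  ->  [[-192, 121], [-457, 288]]
... * rho(a^-1) = [[-34, 13], [13, -5]]  ->  [[8101, -3101], [19282, -7381]]
... * rho(a^-1) = [[-34, 13], [13, -5]]  ->  [[-315747, 120818], [-751541, 287571]]
... * rho(b^-1) = [[-3, 1], [-4, 1]]  ->  [[463969, -194929], [1104339, -463970]]
... * rho(b^-1) = [[-3, 1], [-4, 1]]  ->  [[-612191, 269040], [-1457137, 640369]]
... * rho(a) = [[-5, -13], [-13, -34]]  ->  [[-436565, -1188877], [-1039112, -2829765]]
... * rho(b^-1) = [[-3, 1], [-4, 1]]  ->  [[6065203, -1625442], [14436396, -3868877]]
... * rho(a) = [[-5, -13], [-13, -34]]  ->  [[-9195269, -23582611], [-21886579, -56131330]]
... * rho(a) = [[-5, -13], [-13, -34]]  ->  [[352550288, 921347271], [839140185, 2192990747]]
... * rho(a) = [[-5, -13], [-13, -34]]  ->  [[-13740265963, -35908960958], [-32704580636, -85470507803]]
... * rho(a) = [[-5, -13], [-13, -34]]  ->  [[535517822269, 1399528130091], [1274639504619, 3331156813570]]
... * rho(b) = [[1, -1], [4, -3]]  ->  [[6133630342633, -4734102212542], [14599266758899, -11268109945329]]
... * rho(a^-1) = [[-34, 13], [13, -5]]  ->  [[-270086760412568, 103407705516939], [-642860499091843, 246131017592332]]
tr = -270086760412568 + 246131017592332 = -23955742820236

-23955742820236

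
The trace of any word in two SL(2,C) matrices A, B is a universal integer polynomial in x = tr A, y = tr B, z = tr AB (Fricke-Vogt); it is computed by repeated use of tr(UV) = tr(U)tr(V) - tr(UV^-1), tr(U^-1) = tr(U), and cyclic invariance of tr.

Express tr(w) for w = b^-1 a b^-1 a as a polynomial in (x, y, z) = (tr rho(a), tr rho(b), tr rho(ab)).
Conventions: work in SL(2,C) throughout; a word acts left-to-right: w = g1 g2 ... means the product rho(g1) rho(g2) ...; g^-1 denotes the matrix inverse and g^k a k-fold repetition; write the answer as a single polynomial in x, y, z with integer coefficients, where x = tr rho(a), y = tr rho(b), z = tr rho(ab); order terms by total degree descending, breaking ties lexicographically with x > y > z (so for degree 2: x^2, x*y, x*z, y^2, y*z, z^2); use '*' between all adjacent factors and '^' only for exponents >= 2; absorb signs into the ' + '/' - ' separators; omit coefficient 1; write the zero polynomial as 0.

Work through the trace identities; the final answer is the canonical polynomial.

trace(a^2) = trace(a)*trace(a) - trace(1) = x^2 - 2
apply: trace(a^2 b) = trace(a)*trace(b a) - trace(b) = x*z - y
trace(a b^-1 a) = trace(a^2)*trace(b) - trace(a^2 b) = x^2*y - x*z - y
use: trace(a b a b) = trace(a b)*trace(a b) - trace(1)   [split at repeated a] = z^2 - 2
trace(a b^-1 a b) = trace(a b a)*trace(b) - trace(a b a b) = x*y*z - y^2 - z^2 + 2
trace(b^-1 a b^-1 a) = trace(a b^-1 a)*trace(b) - trace(a b^-1 a b) = x^2*y^2 - 2*x*y*z + z^2 - 2

x^2*y^2 - 2*x*y*z + z^2 - 2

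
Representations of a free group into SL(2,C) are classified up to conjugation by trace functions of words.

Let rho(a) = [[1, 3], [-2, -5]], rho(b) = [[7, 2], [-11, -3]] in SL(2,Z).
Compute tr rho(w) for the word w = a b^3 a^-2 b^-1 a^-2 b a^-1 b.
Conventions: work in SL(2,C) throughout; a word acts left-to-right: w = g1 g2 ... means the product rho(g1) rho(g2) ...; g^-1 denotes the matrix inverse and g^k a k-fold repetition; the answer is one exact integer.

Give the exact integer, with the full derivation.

rho(a) = [[1, 3], [-2, -5]]
... * rho(b) = [[7, 2], [-11, -3]]  ->  [[-26, -7], [41, 11]]
... * rho(b) = [[7, 2], [-11, -3]]  ->  [[-105, -31], [166, 49]]
... * rho(b) = [[7, 2], [-11, -3]]  ->  [[-394, -117], [623, 185]]
... * rho(a^-1) = [[-5, -3], [2, 1]]  ->  [[1736, 1065], [-2745, -1684]]
... * rho(a^-1) = [[-5, -3], [2, 1]]  ->  [[-6550, -4143], [10357, 6551]]
... * rho(b^-1) = [[-3, -2], [11, 7]]  ->  [[-25923, -15901], [40990, 25143]]
... * rho(a^-1) = [[-5, -3], [2, 1]]  ->  [[97813, 61868], [-154664, -97827]]
... * rho(a^-1) = [[-5, -3], [2, 1]]  ->  [[-365329, -231571], [577666, 366165]]
... * rho(b) = [[7, 2], [-11, -3]]  ->  [[-10022, -35945], [15847, 56837]]
... * rho(a^-1) = [[-5, -3], [2, 1]]  ->  [[-21780, -5879], [34439, 9296]]
... * rho(b) = [[7, 2], [-11, -3]]  ->  [[-87791, -25923], [138817, 40990]]
tr = -87791 + 40990 = -46801

-46801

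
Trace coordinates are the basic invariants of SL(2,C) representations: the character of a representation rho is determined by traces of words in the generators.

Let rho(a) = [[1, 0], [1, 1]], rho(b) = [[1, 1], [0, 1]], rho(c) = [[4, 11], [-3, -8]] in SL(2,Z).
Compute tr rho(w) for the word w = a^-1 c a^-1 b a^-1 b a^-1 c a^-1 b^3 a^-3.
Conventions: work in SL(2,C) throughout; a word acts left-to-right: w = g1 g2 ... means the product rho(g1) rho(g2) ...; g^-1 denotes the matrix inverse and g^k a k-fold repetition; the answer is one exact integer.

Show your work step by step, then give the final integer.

rho(a^-1) = [[1, 0], [-1, 1]]
... * rho(c) = [[4, 11], [-3, -8]]  ->  [[4, 11], [-7, -19]]
... * rho(a^-1) = [[1, 0], [-1, 1]]  ->  [[-7, 11], [12, -19]]
... * rho(b) = [[1, 1], [0, 1]]  ->  [[-7, 4], [12, -7]]
... * rho(a^-1) = [[1, 0], [-1, 1]]  ->  [[-11, 4], [19, -7]]
... * rho(b) = [[1, 1], [0, 1]]  ->  [[-11, -7], [19, 12]]
... * rho(a^-1) = [[1, 0], [-1, 1]]  ->  [[-4, -7], [7, 12]]
... * rho(c) = [[4, 11], [-3, -8]]  ->  [[5, 12], [-8, -19]]
... * rho(a^-1) = [[1, 0], [-1, 1]]  ->  [[-7, 12], [11, -19]]
... * rho(b) = [[1, 1], [0, 1]]  ->  [[-7, 5], [11, -8]]
... * rho(b) = [[1, 1], [0, 1]]  ->  [[-7, -2], [11, 3]]
... * rho(b) = [[1, 1], [0, 1]]  ->  [[-7, -9], [11, 14]]
... * rho(a^-1) = [[1, 0], [-1, 1]]  ->  [[2, -9], [-3, 14]]
... * rho(a^-1) = [[1, 0], [-1, 1]]  ->  [[11, -9], [-17, 14]]
... * rho(a^-1) = [[1, 0], [-1, 1]]  ->  [[20, -9], [-31, 14]]
tr = 20 + 14 = 34

34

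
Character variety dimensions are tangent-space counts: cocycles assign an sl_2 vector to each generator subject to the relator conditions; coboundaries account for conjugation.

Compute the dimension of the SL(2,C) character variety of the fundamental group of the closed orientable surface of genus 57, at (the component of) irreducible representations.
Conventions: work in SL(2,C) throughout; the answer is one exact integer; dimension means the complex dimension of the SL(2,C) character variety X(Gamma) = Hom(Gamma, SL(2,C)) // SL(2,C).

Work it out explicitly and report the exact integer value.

The genus-57 surface group: 2g = 114 generators, one relator prod [a_i, b_i].
Unconstrained cocycle data is one sl_2 vector per generator (342 dimensions), cut by the relator condition d_2(z) = 0.
d_2 is surjective at irreducible rho (its cokernel H^2 is dual to H^0 = 0), so dim Z^1 = 342 - 3 = 339.
Coboundaries contribute dim B^1 = 3 (injective at irreducible rho).
dim X = dim H^1 = 339 - 3 = 336.

336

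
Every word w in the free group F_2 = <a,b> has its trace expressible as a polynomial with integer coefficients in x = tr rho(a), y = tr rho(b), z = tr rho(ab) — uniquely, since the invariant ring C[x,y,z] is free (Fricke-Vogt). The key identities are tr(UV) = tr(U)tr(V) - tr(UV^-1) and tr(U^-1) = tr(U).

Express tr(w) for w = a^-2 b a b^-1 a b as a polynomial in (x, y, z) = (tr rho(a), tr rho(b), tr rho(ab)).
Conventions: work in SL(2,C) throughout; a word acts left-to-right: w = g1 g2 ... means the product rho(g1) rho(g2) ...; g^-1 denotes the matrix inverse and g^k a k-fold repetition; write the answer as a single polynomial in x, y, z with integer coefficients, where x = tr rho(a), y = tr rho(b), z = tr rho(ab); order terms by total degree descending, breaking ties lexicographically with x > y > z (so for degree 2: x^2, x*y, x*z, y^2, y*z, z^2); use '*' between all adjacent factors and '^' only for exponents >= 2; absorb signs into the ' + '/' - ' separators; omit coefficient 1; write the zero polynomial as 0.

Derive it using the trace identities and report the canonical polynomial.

x^3*y^2*z - x^4*y - x^2*y^3 - 2*x^2*y*z^2 + x^3*z + x*z^3 + 5*x^2*y + y^3 + y*z^2 - 4*x*z - 3*y

trace(a^2 b) = trace(a) * trace(b a) - trace(b) = x*z - y
trace(a^2) = trace(a) * trace(a) - trace(1) = x^2 - 2
trace(b a^2 b) = trace(b) * trace(a^2 b) - trace(a^2) = x*y*z - x^2 - y^2 + 2
trace(b a b a) = trace(a b) * trace(a b) - trace(1)   [split at repeated a] = z^2 - 2
trace(b a b) = trace(b) * trace(a b) - trace(a) = y*z - x
trace(b a^2 b a) = trace(a) * trace(b a b a) - trace(b a b) = x*z^2 - y*z - x
trace(a^-1 b a^2 b) = trace(b a^2 b) * trace(a) - trace(b a^2 b a) = x^2*y*z - x^3 - x*y^2 - x*z^2 + y*z + 3*x
trace(a b a^-2 b a) = trace(a^-1 b a^2 b) * trace(a) - trace(a^-1 b a^2 b a) = x^3*y*z - x^4 - x^2*y^2 - x^2*z^2 + 4*x^2 + y^2 - 2
trace(b a b a b) = trace(b) * trace(a b a b) - trace(a b a) = y*z^2 - x*z - y
trace(b a b a b a) = trace(a b a b) * trace(a b) - trace(b a)   [split at repeated a] = z^3 - 3*z
trace(b a b a b a^-1) = trace(b a b a b) * trace(a) - trace(b a b a b a) = x*y*z^2 - x^2*z - z^3 - x*y + 3*z
trace(a b a^-2 b a b) = trace(b a b a b a^-1) * trace(a) - trace(b a b a b) = x^2*y*z^2 - x^3*z - x*z^3 - x^2*y - y*z^2 + 4*x*z + y
trace(a^-2 b a b^-1 a b) = trace(a b a^-2 b a) * trace(b) - trace(a b a^-2 b a b) = x^3*y^2*z - x^4*y - x^2*y^3 - 2*x^2*y*z^2 + x^3*z + x*z^3 + 5*x^2*y + y^3 + y*z^2 - 4*x*z - 3*y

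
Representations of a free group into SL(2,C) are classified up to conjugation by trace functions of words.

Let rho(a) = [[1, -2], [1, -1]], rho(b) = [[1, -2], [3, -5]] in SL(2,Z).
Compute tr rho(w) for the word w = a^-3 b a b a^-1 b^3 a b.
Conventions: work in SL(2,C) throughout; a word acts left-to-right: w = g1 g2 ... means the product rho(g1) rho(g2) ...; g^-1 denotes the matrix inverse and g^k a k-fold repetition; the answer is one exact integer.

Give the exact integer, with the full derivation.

-78

rho(a^-1) = [[-1, 2], [-1, 1]]
... * rho(a^-1) = [[-1, 2], [-1, 1]]  ->  [[-1, 0], [0, -1]]
... * rho(a^-1) = [[-1, 2], [-1, 1]]  ->  [[1, -2], [1, -1]]
... * rho(b) = [[1, -2], [3, -5]]  ->  [[-5, 8], [-2, 3]]
... * rho(a) = [[1, -2], [1, -1]]  ->  [[3, 2], [1, 1]]
... * rho(b) = [[1, -2], [3, -5]]  ->  [[9, -16], [4, -7]]
... * rho(a^-1) = [[-1, 2], [-1, 1]]  ->  [[7, 2], [3, 1]]
... * rho(b) = [[1, -2], [3, -5]]  ->  [[13, -24], [6, -11]]
... * rho(b) = [[1, -2], [3, -5]]  ->  [[-59, 94], [-27, 43]]
... * rho(b) = [[1, -2], [3, -5]]  ->  [[223, -352], [102, -161]]
... * rho(a) = [[1, -2], [1, -1]]  ->  [[-129, -94], [-59, -43]]
... * rho(b) = [[1, -2], [3, -5]]  ->  [[-411, 728], [-188, 333]]
tr = -411 + 333 = -78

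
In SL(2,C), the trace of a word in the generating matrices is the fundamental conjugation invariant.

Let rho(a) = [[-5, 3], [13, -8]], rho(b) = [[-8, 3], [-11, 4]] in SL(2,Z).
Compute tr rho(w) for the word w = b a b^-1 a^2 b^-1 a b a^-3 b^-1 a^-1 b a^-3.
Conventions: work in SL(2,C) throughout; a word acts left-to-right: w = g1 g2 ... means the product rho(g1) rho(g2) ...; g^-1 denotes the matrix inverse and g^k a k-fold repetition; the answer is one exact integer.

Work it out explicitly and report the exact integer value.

-94588223000713

rho(b) = [[-8, 3], [-11, 4]]
... * rho(a) = [[-5, 3], [13, -8]]  ->  [[79, -48], [107, -65]]
... * rho(b^-1) = [[4, -3], [11, -8]]  ->  [[-212, 147], [-287, 199]]
... * rho(a) = [[-5, 3], [13, -8]]  ->  [[2971, -1812], [4022, -2453]]
... * rho(a) = [[-5, 3], [13, -8]]  ->  [[-38411, 23409], [-51999, 31690]]
... * rho(b^-1) = [[4, -3], [11, -8]]  ->  [[103855, -72039], [140594, -97523]]
... * rho(a) = [[-5, 3], [13, -8]]  ->  [[-1455782, 887877], [-1970769, 1201966]]
... * rho(b) = [[-8, 3], [-11, 4]]  ->  [[1879609, -815838], [2544526, -1104443]]
... * rho(a^-1) = [[-8, -3], [-13, -5]]  ->  [[-4430978, -1559637], [-5998449, -2111363]]
... * rho(a^-1) = [[-8, -3], [-13, -5]]  ->  [[55723105, 21091119], [75435311, 28552162]]
... * rho(a^-1) = [[-8, -3], [-13, -5]]  ->  [[-719969387, -272624910], [-974660594, -369066743]]
... * rho(b^-1) = [[4, -3], [11, -8]]  ->  [[-5878751558, 4340907441], [-7958376549, 5876515726]]
... * rho(a^-1) = [[-8, -3], [-13, -5]]  ->  [[-9401784269, -4068282531], [-12727692046, -5507448983]]
... * rho(b) = [[-8, 3], [-11, 4]]  ->  [[119965381993, -44478482931], [162403475181, -60212872070]]
... * rho(a^-1) = [[-8, -3], [-13, -5]]  ->  [[-381502777841, -137503731324], [-516460464538, -186146065193]]
... * rho(a^-1) = [[-8, -3], [-13, -5]]  ->  [[4839570729940, 1832026990143], [6551582563813, 2480111719579]]
... * rho(a^-1) = [[-8, -3], [-13, -5]]  ->  [[-62532916711379, -23678847140535], [-84654112865031, -32055306289334]]
tr = -62532916711379 + -32055306289334 = -94588223000713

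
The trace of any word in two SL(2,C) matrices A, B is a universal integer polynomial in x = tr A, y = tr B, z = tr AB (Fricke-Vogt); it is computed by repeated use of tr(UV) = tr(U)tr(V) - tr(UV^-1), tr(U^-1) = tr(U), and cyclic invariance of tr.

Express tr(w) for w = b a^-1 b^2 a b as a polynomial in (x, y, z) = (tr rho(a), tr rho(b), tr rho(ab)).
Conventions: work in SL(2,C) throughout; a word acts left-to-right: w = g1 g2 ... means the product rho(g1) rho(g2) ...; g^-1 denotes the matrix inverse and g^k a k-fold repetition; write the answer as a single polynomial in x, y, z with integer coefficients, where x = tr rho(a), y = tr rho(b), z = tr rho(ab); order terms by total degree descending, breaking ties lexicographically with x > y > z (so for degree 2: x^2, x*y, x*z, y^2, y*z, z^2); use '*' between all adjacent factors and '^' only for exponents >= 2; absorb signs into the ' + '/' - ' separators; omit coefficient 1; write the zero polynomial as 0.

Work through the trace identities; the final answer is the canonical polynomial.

reduce: tr(b a b) = tr(b) tr(a b) - tr(a)   [square of b] = y*z - x
reduce: tr(b^2 a b) = tr(b) tr(b a b) - tr(b a)   [square of b] = y^2*z - x*y - z
reduce: tr(b^2 a b^2) = tr(b) tr(b^2 a b) - tr(b^2 a)   [square of b] = y^3*z - x*y^2 - 2*y*z + x
reduce: tr(a b a b) = tr(b a) tr(b a) - tr(1)   [split at a repeated b] = z^2 - 2
tr(a b a) = tr(a) tr(b a) - tr(b)   [square of a] = x*z - y
so tr(a b^2 a b) = tr(b) tr(a b a b) - tr(a b a)   [square of b] = y*z^2 - x*z - y
tr(a^2) = tr(a) tr(a) - tr(1)   [square of a] = x^2 - 2
reduce: tr(a b^2 a) = tr(b) tr(a^2 b) - tr(a^2)   [square of b] = x*y*z - x^2 - y^2 + 2
so tr(b^2 a b^2 a) = tr(b) tr(a b^2 a b) - tr(a b^2 a)   [square of b] = y^2*z^2 - 2*x*y*z + x^2 - 2
so tr(b a^-1 b^2 a b) = tr(b^2 a b^2) tr(a) - tr(b^2 a b^2 a)   [inverse elimination on a] = x*y^3*z - x^2*y^2 - y^2*z^2 + 2

x*y^3*z - x^2*y^2 - y^2*z^2 + 2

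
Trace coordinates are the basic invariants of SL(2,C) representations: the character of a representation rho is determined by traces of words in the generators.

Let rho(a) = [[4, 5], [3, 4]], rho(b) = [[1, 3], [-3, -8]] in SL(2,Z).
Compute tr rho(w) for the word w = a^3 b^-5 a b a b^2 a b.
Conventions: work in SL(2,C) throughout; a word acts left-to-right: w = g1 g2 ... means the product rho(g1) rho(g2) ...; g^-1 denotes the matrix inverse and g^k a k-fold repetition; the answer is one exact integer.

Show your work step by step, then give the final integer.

-734718184333

rho(a) = [[4, 5], [3, 4]]
... * rho(a) = [[4, 5], [3, 4]]  ->  [[31, 40], [24, 31]]
... * rho(a) = [[4, 5], [3, 4]]  ->  [[244, 315], [189, 244]]
... * rho(b^-1) = [[-8, -3], [3, 1]]  ->  [[-1007, -417], [-780, -323]]
... * rho(b^-1) = [[-8, -3], [3, 1]]  ->  [[6805, 2604], [5271, 2017]]
... * rho(b^-1) = [[-8, -3], [3, 1]]  ->  [[-46628, -17811], [-36117, -13796]]
... * rho(b^-1) = [[-8, -3], [3, 1]]  ->  [[319591, 122073], [247548, 94555]]
... * rho(b^-1) = [[-8, -3], [3, 1]]  ->  [[-2190509, -836700], [-1696719, -648089]]
... * rho(a) = [[4, 5], [3, 4]]  ->  [[-11272136, -14299345], [-8731143, -11075951]]
... * rho(b) = [[1, 3], [-3, -8]]  ->  [[31625899, 80578352], [24496710, 62414179]]
... * rho(a) = [[4, 5], [3, 4]]  ->  [[368238652, 480442903], [285229377, 372140266]]
... * rho(b) = [[1, 3], [-3, -8]]  ->  [[-1073090057, -2738827268], [-831191421, -2121433997]]
... * rho(b) = [[1, 3], [-3, -8]]  ->  [[7143391747, 18691347973], [5533110570, 14477897713]]
... * rho(a) = [[4, 5], [3, 4]]  ->  [[84647610907, 110482350627], [65566135419, 85577143702]]
... * rho(b) = [[1, 3], [-3, -8]]  ->  [[-246799440974, -629915972295], [-191165295687, -487918743359]]
tr = -246799440974 + -487918743359 = -734718184333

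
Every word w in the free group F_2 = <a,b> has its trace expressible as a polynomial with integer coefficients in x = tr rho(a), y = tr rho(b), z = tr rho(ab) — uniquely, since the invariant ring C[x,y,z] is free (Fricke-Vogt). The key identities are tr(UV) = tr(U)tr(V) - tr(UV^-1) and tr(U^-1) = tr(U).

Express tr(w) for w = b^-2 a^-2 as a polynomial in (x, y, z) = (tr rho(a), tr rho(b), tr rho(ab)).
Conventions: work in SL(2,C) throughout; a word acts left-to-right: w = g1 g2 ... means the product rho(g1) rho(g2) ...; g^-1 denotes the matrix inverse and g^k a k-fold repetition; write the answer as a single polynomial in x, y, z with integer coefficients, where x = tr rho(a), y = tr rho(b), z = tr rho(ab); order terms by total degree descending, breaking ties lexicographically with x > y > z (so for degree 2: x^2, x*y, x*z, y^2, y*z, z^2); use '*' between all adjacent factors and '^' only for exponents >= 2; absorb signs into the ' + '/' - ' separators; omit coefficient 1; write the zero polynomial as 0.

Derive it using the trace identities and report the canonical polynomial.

x*y*z - x^2 - y^2 + 2

trace(a^-1) = trace(a) = x
trace(a^-1 b) = trace(b) * trace(a) - trace(b a)  (eliminate a^-1) = x*y - z
trace(a^-1 b^-1) = trace(a^-1) * trace(b) - trace(a^-1 b)  (eliminate b^-1) = z
trace(a^-2 b^-1) = trace(a^-1 b^-1) * trace(a) - trace(a^-1 b^-1 a)  (eliminate a^-1) = x*z - y
trace(a^-2) = trace(a^-1) * trace(a) - trace(1)  (eliminate a^-1) = x^2 - 2
trace(b^-2 a^-2) = trace(a^-2 b^-1) * trace(b) - trace(a^-2)  (eliminate b^-1) = x*y*z - x^2 - y^2 + 2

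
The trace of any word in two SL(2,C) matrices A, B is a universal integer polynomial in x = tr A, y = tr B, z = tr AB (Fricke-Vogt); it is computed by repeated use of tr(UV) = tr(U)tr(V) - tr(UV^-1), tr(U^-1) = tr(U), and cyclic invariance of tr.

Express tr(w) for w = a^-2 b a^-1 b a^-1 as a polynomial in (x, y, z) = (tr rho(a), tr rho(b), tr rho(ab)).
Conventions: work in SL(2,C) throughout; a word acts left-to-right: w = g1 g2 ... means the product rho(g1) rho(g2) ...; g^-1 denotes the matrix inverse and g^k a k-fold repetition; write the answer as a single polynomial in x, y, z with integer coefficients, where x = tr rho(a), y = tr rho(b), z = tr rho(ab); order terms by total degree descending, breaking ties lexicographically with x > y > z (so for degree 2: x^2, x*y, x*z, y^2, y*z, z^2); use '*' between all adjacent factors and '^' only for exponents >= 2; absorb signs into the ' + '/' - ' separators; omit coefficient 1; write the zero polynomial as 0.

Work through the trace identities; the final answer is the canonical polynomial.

x^4*y^2 - 2*x^3*y*z - 2*x^2*y^2 + x^2*z^2 + 3*x*y*z - x^2 - z^2 + 2

tr(b^2) = tr(b)*tr(b) - tr(1) = y^2 - 2
next, tr(b^2 a) = tr(b)*tr(a b) - tr(a) = y*z - x
and tr(a^-1 b^2) = tr(b^2)*tr(a) - tr(b^2 a) = x*y^2 - y*z - x
tr(b a^-2 b) = tr(a^-1 b^2)*tr(a) - tr(a^-1 b^2 a) = x^2*y^2 - x*y*z - x^2 - y^2 + 2
next, tr(b a b a) = tr(a b)*tr(a b) - tr(1)   [split at repeated a] = z^2 - 2
tr(a^-1 b a b) = tr(b a b)*tr(a) - tr(b a b a) = x*y*z - x^2 - z^2 + 2
tr(b a^-2 b a) = tr(a^-1 b a b)*tr(a) - tr(a^-1 b a b a) = x^2*y*z - x^3 - x*z^2 - y*z + 3*x
tr(a^-2 b a^-1 b) = tr(b a^-2 b)*tr(a) - tr(b a^-2 b a) = x^3*y^2 - 2*x^2*y*z - x*y^2 + x*z^2 + y*z - x
and tr(a^-1 b a^-1 b) = tr(b a^-1 b)*tr(a) - tr(b a^-1 b a) = x^2*y^2 - 2*x*y*z + z^2 - 2
tr(a^-2 b a^-1 b a^-1) = tr(a^-2 b a^-1 b)*tr(a) - tr(a^-2 b a^-1 b a) = x^4*y^2 - 2*x^3*y*z - 2*x^2*y^2 + x^2*z^2 + 3*x*y*z - x^2 - z^2 + 2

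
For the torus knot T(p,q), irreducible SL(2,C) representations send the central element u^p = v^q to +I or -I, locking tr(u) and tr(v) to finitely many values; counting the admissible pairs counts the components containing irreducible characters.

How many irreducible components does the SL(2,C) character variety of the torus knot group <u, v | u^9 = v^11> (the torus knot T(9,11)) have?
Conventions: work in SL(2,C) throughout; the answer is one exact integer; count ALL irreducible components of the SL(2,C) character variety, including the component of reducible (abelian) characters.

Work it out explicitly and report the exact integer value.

41

In the torus knot group T(9,11), u^9 = v^11 is central, so an irreducible representation sends it to +I or -I (Schur).
On an irreducible component, tr(u) is locked at 2*cos(pi*alpha/9) for some alpha in 1..8, and tr(v) at 2*cos(pi*beta/11) for some beta in 1..10.
The two central values (-1)^alpha I and (-1)^beta I must be the same matrix, so alpha and beta share a parity.
count pairs: odd alpha (4 choices) x odd beta (5), plus even alpha (4) x even beta (5): 4*5 + 4*5 = 40.
That is 40 components of irreducible characters, and with the reducible (abelian) component the total is 41.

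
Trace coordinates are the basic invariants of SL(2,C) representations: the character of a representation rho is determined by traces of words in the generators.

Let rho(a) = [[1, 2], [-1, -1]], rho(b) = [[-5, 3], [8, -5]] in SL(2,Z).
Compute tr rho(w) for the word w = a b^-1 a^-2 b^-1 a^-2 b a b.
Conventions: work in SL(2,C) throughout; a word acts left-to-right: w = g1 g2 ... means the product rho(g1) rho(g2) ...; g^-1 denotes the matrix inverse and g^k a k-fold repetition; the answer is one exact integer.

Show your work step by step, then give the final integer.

-267

rho(a) = [[1, 2], [-1, -1]]
... * rho(b^-1) = [[-5, -3], [-8, -5]]  ->  [[-21, -13], [13, 8]]
... * rho(a^-1) = [[-1, -2], [1, 1]]  ->  [[8, 29], [-5, -18]]
... * rho(a^-1) = [[-1, -2], [1, 1]]  ->  [[21, 13], [-13, -8]]
... * rho(b^-1) = [[-5, -3], [-8, -5]]  ->  [[-209, -128], [129, 79]]
... * rho(a^-1) = [[-1, -2], [1, 1]]  ->  [[81, 290], [-50, -179]]
... * rho(a^-1) = [[-1, -2], [1, 1]]  ->  [[209, 128], [-129, -79]]
... * rho(b) = [[-5, 3], [8, -5]]  ->  [[-21, -13], [13, 8]]
... * rho(a) = [[1, 2], [-1, -1]]  ->  [[-8, -29], [5, 18]]
... * rho(b) = [[-5, 3], [8, -5]]  ->  [[-192, 121], [119, -75]]
tr = -192 + -75 = -267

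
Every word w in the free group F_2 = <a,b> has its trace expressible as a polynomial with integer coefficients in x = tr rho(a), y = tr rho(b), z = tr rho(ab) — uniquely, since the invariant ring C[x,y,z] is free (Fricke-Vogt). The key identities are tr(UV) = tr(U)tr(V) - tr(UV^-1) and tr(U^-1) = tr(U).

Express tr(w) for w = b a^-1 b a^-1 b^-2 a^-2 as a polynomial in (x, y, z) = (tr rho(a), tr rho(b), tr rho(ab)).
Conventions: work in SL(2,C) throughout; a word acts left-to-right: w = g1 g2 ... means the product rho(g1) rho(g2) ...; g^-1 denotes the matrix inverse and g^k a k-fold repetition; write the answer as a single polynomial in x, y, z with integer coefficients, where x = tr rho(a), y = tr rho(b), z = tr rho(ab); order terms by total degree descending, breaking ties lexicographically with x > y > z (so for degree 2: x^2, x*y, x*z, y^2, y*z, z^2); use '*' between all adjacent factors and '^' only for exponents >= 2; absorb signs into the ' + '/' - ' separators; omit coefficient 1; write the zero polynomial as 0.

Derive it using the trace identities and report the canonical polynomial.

reduce: tr(b a^-1) = tr(b)*tr(a) - tr(b a) = x*y - z
tr(a^2 b) = tr(a)*tr(b a) - tr(b) = x*z - y
reduce: tr(a^2) = tr(a)*tr(a) - tr(1) = x^2 - 2
tr(a b^2 a) = tr(b)*tr(a^2 b) - tr(a^2) = x*y*z - x^2 - y^2 + 2
tr(a b a b) = tr(b a)*tr(b a) - tr(1)   [split at repeated b] = z^2 - 2
so tr(a b^2 a b) = tr(b)*tr(a b a b) - tr(a b a) = y*z^2 - x*z - y
so tr(b^-1 a b^2 a) = tr(a b^2 a)*tr(b) - tr(a b^2 a b) = x*y^2*z - x^2*y - y^3 - y*z^2 + x*z + 3*y
so tr(b^2 a^-1 b^-1 a) = tr(b^-1 a b^2)*tr(a) - tr(b^-1 a b^2 a) = -x*y^2*z + x^2*y + y^3 + y*z^2 - 3*y
so tr(b^2 a^-1 b^-1 a^-1) = tr(b^2 a^-1 b^-1)*tr(a) - tr(b^2 a^-1 b^-1 a) = x*y^2*z - y^3 - y*z^2 - x*z + 3*y
reduce: tr(b^-1 a^-2 b^2 a^-1) = tr(b^2 a^-1 b^-1 a^-1)*tr(a) - tr(b^2 a^-1 b^-1) = x^2*y^2*z - x*y^3 - x*y*z^2 - x^2*z + 2*x*y + z
so tr(b^2) = tr(b)*tr(b) - tr(1) = y^2 - 2
so tr(b^2 a) = tr(b)*tr(a b) - tr(a) = y*z - x
reduce: tr(b^2 a^-1) = tr(b^2)*tr(a) - tr(b^2 a) = x*y^2 - y*z - x
reduce: tr(a^-1 b^2 a^-1) = tr(b^2 a^-1)*tr(a) - tr(b^2) = x^2*y^2 - x*y*z - x^2 - y^2 + 2
reduce: tr(a^-2 b^2 a^-1) = tr(a^-1 b^2 a^-1)*tr(a) - tr(a^-1 b^2) = x^3*y^2 - x^2*y*z - x^3 - 2*x*y^2 + y*z + 3*x
tr(b a^-1 b^-2 a^-2 b) = tr(b^-1 a^-2 b^2 a^-1)*tr(b) - tr(b^-1 a^-2 b^2 a^-1 b) = x^2*y^3*z - x^3*y^2 - x*y^4 - x*y^2*z^2 + x^3 + 4*x*y^2 - 3*x
tr(b a b a^-1) = tr(b a b)*tr(a) - tr(b a b a) = x*y*z - x^2 - z^2 + 2
tr(a^-1 b a b a^-1) = tr(b a b a^-1)*tr(a) - tr(b a b) = x^2*y*z - x^3 - x*z^2 - y*z + 3*x
tr(b^2 a b) = tr(b)*tr(b a b) - tr(b a) = y^2*z - x*y - z
tr(b a b a^-1 b) = tr(b^2 a b)*tr(a) - tr(b^2 a b a) = x*y^2*z - x^2*y - y*z^2 + y
so tr(b a b a b a) = tr(b a b a)*tr(b a) - tr(a b)   [split at repeated b] = z^3 - 3*z
tr(b a b a^-1 b a) = tr(b a b a b)*tr(a) - tr(b a b a b a) = x*y*z^2 - x^2*z - z^3 - x*y + 3*z
reduce: tr(a^-1 b a b a^-1 b) = tr(b a b a^-1 b)*tr(a) - tr(b a b a^-1 b a) = x^2*y^2*z - x^3*y - 2*x*y*z^2 + x^2*z + z^3 + 2*x*y - 3*z
reduce: tr(b a b a^-1 b^-1 a^-1) = tr(a^-1 b a b a^-1)*tr(b) - tr(a^-1 b a b a^-1 b) = x*y*z^2 - x^2*z - y^2*z - z^3 + x*y + 3*z
tr(a^-2 b a b a^-1 b^-1) = tr(b a b a^-1 b^-1 a^-1)*tr(a) - tr(b a b a^-1 b^-1) = x^2*y*z^2 - x^3*z - x*y^2*z - x*z^3 + x^2*y + 3*x*z - y
tr(a^-2 b a b a^-1) = tr(a^-2 b a b)*tr(a) - tr(a^-2 b a b a) = x^3*y*z - x^4 - x^2*z^2 - 2*x*y*z + 4*x^2 + z^2 - 2
so tr(b a^-1 b^-2 a^-2 b a) = tr(a^-2 b a b a^-1 b^-1)*tr(b) - tr(a^-2 b a b a^-1) = x^2*y^2*z^2 - 2*x^3*y*z - x*y^3*z - x*y*z^3 + x^4 + x^2*y^2 + x^2*z^2 + 5*x*y*z - 4*x^2 - y^2 - z^2 + 2
reduce: tr(b a^-1 b a^-1 b^-2 a^-2) = tr(b a^-1 b^-2 a^-2 b)*tr(a) - tr(b a^-1 b^-2 a^-2 b a) = x^3*y^3*z - x^4*y^2 - x^2*y^4 - 2*x^2*y^2*z^2 + 2*x^3*y*z + x*y^3*z + x*y*z^3 + 3*x^2*y^2 - x^2*z^2 - 5*x*y*z + x^2 + y^2 + z^2 - 2

x^3*y^3*z - x^4*y^2 - x^2*y^4 - 2*x^2*y^2*z^2 + 2*x^3*y*z + x*y^3*z + x*y*z^3 + 3*x^2*y^2 - x^2*z^2 - 5*x*y*z + x^2 + y^2 + z^2 - 2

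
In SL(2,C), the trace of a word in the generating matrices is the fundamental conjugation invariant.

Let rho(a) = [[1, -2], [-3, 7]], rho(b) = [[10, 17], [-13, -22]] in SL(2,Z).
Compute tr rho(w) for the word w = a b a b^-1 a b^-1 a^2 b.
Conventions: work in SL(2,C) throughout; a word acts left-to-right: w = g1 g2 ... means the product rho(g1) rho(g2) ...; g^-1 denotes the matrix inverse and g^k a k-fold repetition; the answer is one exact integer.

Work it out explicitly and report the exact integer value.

1231456120

rho(a) = [[1, -2], [-3, 7]]
... * rho(b) = [[10, 17], [-13, -22]]  ->  [[36, 61], [-121, -205]]
... * rho(a) = [[1, -2], [-3, 7]]  ->  [[-147, 355], [494, -1193]]
... * rho(b^-1) = [[-22, -17], [13, 10]]  ->  [[7849, 6049], [-26377, -20328]]
... * rho(a) = [[1, -2], [-3, 7]]  ->  [[-10298, 26645], [34607, -89542]]
... * rho(b^-1) = [[-22, -17], [13, 10]]  ->  [[572941, 441516], [-1925400, -1483739]]
... * rho(a) = [[1, -2], [-3, 7]]  ->  [[-751607, 1944730], [2525817, -6535373]]
... * rho(a) = [[1, -2], [-3, 7]]  ->  [[-6585797, 15116324], [22131936, -50799245]]
... * rho(b) = [[10, 17], [-13, -22]]  ->  [[-262370182, -444517677], [881709545, 1493826302]]
tr = -262370182 + 1493826302 = 1231456120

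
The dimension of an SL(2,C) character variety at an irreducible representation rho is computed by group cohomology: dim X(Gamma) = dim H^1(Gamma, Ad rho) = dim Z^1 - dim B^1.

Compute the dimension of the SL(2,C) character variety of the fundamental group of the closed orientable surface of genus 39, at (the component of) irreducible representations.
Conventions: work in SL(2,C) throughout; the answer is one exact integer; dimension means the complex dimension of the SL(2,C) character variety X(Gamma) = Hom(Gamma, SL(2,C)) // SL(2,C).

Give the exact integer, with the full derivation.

Gamma = pi_1(Sigma_39) = < a_1, b_1, ..., a_39, b_39 | prod [a_i, b_i] > has 2g = 78 generators and 1 relator.
Before the relator condition, cocycle space has dim 3*78 = 234.
At an irreducible rho, H^2 = coker(d_2) vanishes (Poincare duality: H^2 is dual to H^0 = invariants = 0), so d_2 is surjective onto sl_2 and dim Z^1 = 234 - 3 = 231.
As always at irreducible rho, dim B^1 = 3.
Hence dim X = 231 - 3 = 228.

228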